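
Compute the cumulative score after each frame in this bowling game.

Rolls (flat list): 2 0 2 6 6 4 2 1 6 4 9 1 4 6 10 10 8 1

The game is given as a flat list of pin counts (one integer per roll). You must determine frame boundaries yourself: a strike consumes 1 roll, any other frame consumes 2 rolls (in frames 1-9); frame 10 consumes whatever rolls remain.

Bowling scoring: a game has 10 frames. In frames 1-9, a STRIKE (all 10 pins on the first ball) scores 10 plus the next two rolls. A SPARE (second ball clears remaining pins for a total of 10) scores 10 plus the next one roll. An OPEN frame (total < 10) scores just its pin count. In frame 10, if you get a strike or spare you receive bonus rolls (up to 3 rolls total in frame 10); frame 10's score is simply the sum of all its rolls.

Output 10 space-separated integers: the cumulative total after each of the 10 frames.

Answer: 2 10 22 25 44 58 78 106 125 134

Derivation:
Frame 1: OPEN (2+0=2). Cumulative: 2
Frame 2: OPEN (2+6=8). Cumulative: 10
Frame 3: SPARE (6+4=10). 10 + next roll (2) = 12. Cumulative: 22
Frame 4: OPEN (2+1=3). Cumulative: 25
Frame 5: SPARE (6+4=10). 10 + next roll (9) = 19. Cumulative: 44
Frame 6: SPARE (9+1=10). 10 + next roll (4) = 14. Cumulative: 58
Frame 7: SPARE (4+6=10). 10 + next roll (10) = 20. Cumulative: 78
Frame 8: STRIKE. 10 + next two rolls (10+8) = 28. Cumulative: 106
Frame 9: STRIKE. 10 + next two rolls (8+1) = 19. Cumulative: 125
Frame 10: OPEN. Sum of all frame-10 rolls (8+1) = 9. Cumulative: 134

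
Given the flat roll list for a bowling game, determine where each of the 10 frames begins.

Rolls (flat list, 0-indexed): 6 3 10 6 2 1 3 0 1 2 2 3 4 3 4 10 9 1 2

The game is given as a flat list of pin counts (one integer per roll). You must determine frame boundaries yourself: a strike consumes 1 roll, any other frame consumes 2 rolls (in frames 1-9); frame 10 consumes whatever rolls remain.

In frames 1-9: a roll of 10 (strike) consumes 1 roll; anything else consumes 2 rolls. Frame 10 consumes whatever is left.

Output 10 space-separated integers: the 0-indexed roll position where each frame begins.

Frame 1 starts at roll index 0: rolls=6,3 (sum=9), consumes 2 rolls
Frame 2 starts at roll index 2: roll=10 (strike), consumes 1 roll
Frame 3 starts at roll index 3: rolls=6,2 (sum=8), consumes 2 rolls
Frame 4 starts at roll index 5: rolls=1,3 (sum=4), consumes 2 rolls
Frame 5 starts at roll index 7: rolls=0,1 (sum=1), consumes 2 rolls
Frame 6 starts at roll index 9: rolls=2,2 (sum=4), consumes 2 rolls
Frame 7 starts at roll index 11: rolls=3,4 (sum=7), consumes 2 rolls
Frame 8 starts at roll index 13: rolls=3,4 (sum=7), consumes 2 rolls
Frame 9 starts at roll index 15: roll=10 (strike), consumes 1 roll
Frame 10 starts at roll index 16: 3 remaining rolls

Answer: 0 2 3 5 7 9 11 13 15 16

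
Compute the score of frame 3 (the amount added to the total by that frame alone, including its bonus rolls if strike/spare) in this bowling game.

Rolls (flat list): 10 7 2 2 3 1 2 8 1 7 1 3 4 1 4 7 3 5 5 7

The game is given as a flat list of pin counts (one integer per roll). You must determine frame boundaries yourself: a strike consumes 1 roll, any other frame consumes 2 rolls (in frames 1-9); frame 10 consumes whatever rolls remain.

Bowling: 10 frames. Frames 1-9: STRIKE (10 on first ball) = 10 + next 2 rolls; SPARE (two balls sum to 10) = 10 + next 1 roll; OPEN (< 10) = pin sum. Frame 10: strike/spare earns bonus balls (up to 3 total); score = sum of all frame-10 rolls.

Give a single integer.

Frame 1: STRIKE. 10 + next two rolls (7+2) = 19. Cumulative: 19
Frame 2: OPEN (7+2=9). Cumulative: 28
Frame 3: OPEN (2+3=5). Cumulative: 33
Frame 4: OPEN (1+2=3). Cumulative: 36
Frame 5: OPEN (8+1=9). Cumulative: 45

Answer: 5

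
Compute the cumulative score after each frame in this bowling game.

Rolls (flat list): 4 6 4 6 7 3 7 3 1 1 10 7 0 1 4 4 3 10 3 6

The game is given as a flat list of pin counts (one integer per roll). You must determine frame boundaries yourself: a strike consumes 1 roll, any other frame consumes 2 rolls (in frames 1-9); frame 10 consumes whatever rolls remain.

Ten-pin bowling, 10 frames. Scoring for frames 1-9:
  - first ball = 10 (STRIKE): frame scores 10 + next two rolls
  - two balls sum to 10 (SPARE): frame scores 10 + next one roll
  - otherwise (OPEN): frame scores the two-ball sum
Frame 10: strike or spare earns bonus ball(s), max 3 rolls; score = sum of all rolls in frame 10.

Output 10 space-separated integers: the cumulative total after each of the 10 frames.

Answer: 14 31 48 59 61 78 85 90 97 116

Derivation:
Frame 1: SPARE (4+6=10). 10 + next roll (4) = 14. Cumulative: 14
Frame 2: SPARE (4+6=10). 10 + next roll (7) = 17. Cumulative: 31
Frame 3: SPARE (7+3=10). 10 + next roll (7) = 17. Cumulative: 48
Frame 4: SPARE (7+3=10). 10 + next roll (1) = 11. Cumulative: 59
Frame 5: OPEN (1+1=2). Cumulative: 61
Frame 6: STRIKE. 10 + next two rolls (7+0) = 17. Cumulative: 78
Frame 7: OPEN (7+0=7). Cumulative: 85
Frame 8: OPEN (1+4=5). Cumulative: 90
Frame 9: OPEN (4+3=7). Cumulative: 97
Frame 10: STRIKE. Sum of all frame-10 rolls (10+3+6) = 19. Cumulative: 116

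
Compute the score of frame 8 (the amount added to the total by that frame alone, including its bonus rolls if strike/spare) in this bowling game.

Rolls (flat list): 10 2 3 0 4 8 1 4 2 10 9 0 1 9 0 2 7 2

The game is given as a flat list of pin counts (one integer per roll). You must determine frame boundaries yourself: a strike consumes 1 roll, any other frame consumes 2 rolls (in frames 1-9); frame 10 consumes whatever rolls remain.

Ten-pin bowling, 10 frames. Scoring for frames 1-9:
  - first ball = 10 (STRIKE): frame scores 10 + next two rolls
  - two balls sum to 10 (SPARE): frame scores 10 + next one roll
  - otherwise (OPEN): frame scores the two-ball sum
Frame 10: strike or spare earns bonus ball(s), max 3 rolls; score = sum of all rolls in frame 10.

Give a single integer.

Frame 1: STRIKE. 10 + next two rolls (2+3) = 15. Cumulative: 15
Frame 2: OPEN (2+3=5). Cumulative: 20
Frame 3: OPEN (0+4=4). Cumulative: 24
Frame 4: OPEN (8+1=9). Cumulative: 33
Frame 5: OPEN (4+2=6). Cumulative: 39
Frame 6: STRIKE. 10 + next two rolls (9+0) = 19. Cumulative: 58
Frame 7: OPEN (9+0=9). Cumulative: 67
Frame 8: SPARE (1+9=10). 10 + next roll (0) = 10. Cumulative: 77
Frame 9: OPEN (0+2=2). Cumulative: 79
Frame 10: OPEN. Sum of all frame-10 rolls (7+2) = 9. Cumulative: 88

Answer: 10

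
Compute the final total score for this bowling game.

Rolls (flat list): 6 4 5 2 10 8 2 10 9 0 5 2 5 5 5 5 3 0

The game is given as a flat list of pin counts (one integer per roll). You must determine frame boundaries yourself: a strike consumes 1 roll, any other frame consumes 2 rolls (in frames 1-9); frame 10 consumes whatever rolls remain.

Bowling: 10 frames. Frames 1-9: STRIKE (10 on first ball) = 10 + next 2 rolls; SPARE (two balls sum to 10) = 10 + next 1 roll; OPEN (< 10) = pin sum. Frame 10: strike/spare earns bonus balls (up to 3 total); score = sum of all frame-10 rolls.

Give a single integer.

Frame 1: SPARE (6+4=10). 10 + next roll (5) = 15. Cumulative: 15
Frame 2: OPEN (5+2=7). Cumulative: 22
Frame 3: STRIKE. 10 + next two rolls (8+2) = 20. Cumulative: 42
Frame 4: SPARE (8+2=10). 10 + next roll (10) = 20. Cumulative: 62
Frame 5: STRIKE. 10 + next two rolls (9+0) = 19. Cumulative: 81
Frame 6: OPEN (9+0=9). Cumulative: 90
Frame 7: OPEN (5+2=7). Cumulative: 97
Frame 8: SPARE (5+5=10). 10 + next roll (5) = 15. Cumulative: 112
Frame 9: SPARE (5+5=10). 10 + next roll (3) = 13. Cumulative: 125
Frame 10: OPEN. Sum of all frame-10 rolls (3+0) = 3. Cumulative: 128

Answer: 128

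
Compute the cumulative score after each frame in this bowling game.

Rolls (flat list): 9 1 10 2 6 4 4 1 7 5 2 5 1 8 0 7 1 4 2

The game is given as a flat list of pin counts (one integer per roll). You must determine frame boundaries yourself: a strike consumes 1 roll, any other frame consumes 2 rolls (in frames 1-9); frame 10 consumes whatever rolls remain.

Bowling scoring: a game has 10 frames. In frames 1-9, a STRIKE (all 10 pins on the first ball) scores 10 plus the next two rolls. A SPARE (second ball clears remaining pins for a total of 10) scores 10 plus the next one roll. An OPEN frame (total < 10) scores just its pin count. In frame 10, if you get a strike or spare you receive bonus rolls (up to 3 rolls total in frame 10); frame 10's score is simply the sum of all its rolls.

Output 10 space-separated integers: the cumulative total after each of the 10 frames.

Frame 1: SPARE (9+1=10). 10 + next roll (10) = 20. Cumulative: 20
Frame 2: STRIKE. 10 + next two rolls (2+6) = 18. Cumulative: 38
Frame 3: OPEN (2+6=8). Cumulative: 46
Frame 4: OPEN (4+4=8). Cumulative: 54
Frame 5: OPEN (1+7=8). Cumulative: 62
Frame 6: OPEN (5+2=7). Cumulative: 69
Frame 7: OPEN (5+1=6). Cumulative: 75
Frame 8: OPEN (8+0=8). Cumulative: 83
Frame 9: OPEN (7+1=8). Cumulative: 91
Frame 10: OPEN. Sum of all frame-10 rolls (4+2) = 6. Cumulative: 97

Answer: 20 38 46 54 62 69 75 83 91 97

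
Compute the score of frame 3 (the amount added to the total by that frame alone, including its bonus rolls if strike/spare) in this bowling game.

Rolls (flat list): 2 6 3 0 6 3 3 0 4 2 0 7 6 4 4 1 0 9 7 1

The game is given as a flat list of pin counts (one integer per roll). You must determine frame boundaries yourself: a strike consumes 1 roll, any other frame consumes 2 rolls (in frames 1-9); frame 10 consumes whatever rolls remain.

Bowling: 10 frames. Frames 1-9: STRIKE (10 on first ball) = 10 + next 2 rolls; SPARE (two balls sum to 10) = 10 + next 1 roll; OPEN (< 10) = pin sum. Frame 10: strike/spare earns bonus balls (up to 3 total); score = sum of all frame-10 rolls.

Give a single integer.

Frame 1: OPEN (2+6=8). Cumulative: 8
Frame 2: OPEN (3+0=3). Cumulative: 11
Frame 3: OPEN (6+3=9). Cumulative: 20
Frame 4: OPEN (3+0=3). Cumulative: 23
Frame 5: OPEN (4+2=6). Cumulative: 29

Answer: 9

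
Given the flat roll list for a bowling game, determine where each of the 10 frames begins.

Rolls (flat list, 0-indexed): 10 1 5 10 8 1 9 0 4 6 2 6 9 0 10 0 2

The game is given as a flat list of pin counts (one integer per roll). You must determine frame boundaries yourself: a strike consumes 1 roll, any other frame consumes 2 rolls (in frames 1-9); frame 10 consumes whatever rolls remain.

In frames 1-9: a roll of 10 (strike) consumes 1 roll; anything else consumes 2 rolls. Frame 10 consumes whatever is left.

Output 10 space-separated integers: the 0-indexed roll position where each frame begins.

Answer: 0 1 3 4 6 8 10 12 14 15

Derivation:
Frame 1 starts at roll index 0: roll=10 (strike), consumes 1 roll
Frame 2 starts at roll index 1: rolls=1,5 (sum=6), consumes 2 rolls
Frame 3 starts at roll index 3: roll=10 (strike), consumes 1 roll
Frame 4 starts at roll index 4: rolls=8,1 (sum=9), consumes 2 rolls
Frame 5 starts at roll index 6: rolls=9,0 (sum=9), consumes 2 rolls
Frame 6 starts at roll index 8: rolls=4,6 (sum=10), consumes 2 rolls
Frame 7 starts at roll index 10: rolls=2,6 (sum=8), consumes 2 rolls
Frame 8 starts at roll index 12: rolls=9,0 (sum=9), consumes 2 rolls
Frame 9 starts at roll index 14: roll=10 (strike), consumes 1 roll
Frame 10 starts at roll index 15: 2 remaining rolls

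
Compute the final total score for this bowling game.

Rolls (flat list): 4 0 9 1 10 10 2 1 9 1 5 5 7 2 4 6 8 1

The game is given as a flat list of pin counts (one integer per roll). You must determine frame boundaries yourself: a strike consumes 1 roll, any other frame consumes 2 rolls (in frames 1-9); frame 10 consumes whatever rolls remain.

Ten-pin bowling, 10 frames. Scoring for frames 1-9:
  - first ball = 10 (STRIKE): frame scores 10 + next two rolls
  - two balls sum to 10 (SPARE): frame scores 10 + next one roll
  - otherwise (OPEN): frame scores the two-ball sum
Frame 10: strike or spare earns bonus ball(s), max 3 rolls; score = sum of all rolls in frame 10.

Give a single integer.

Answer: 130

Derivation:
Frame 1: OPEN (4+0=4). Cumulative: 4
Frame 2: SPARE (9+1=10). 10 + next roll (10) = 20. Cumulative: 24
Frame 3: STRIKE. 10 + next two rolls (10+2) = 22. Cumulative: 46
Frame 4: STRIKE. 10 + next two rolls (2+1) = 13. Cumulative: 59
Frame 5: OPEN (2+1=3). Cumulative: 62
Frame 6: SPARE (9+1=10). 10 + next roll (5) = 15. Cumulative: 77
Frame 7: SPARE (5+5=10). 10 + next roll (7) = 17. Cumulative: 94
Frame 8: OPEN (7+2=9). Cumulative: 103
Frame 9: SPARE (4+6=10). 10 + next roll (8) = 18. Cumulative: 121
Frame 10: OPEN. Sum of all frame-10 rolls (8+1) = 9. Cumulative: 130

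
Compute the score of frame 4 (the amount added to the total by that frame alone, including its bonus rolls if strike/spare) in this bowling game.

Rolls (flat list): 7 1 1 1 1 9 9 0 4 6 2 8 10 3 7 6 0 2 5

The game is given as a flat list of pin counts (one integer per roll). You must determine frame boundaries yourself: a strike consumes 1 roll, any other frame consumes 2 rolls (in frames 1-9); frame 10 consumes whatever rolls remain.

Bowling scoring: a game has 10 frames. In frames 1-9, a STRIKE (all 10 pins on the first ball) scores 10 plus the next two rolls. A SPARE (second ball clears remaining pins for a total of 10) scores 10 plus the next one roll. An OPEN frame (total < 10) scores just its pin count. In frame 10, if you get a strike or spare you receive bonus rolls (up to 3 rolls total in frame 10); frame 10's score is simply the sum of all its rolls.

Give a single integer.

Frame 1: OPEN (7+1=8). Cumulative: 8
Frame 2: OPEN (1+1=2). Cumulative: 10
Frame 3: SPARE (1+9=10). 10 + next roll (9) = 19. Cumulative: 29
Frame 4: OPEN (9+0=9). Cumulative: 38
Frame 5: SPARE (4+6=10). 10 + next roll (2) = 12. Cumulative: 50
Frame 6: SPARE (2+8=10). 10 + next roll (10) = 20. Cumulative: 70

Answer: 9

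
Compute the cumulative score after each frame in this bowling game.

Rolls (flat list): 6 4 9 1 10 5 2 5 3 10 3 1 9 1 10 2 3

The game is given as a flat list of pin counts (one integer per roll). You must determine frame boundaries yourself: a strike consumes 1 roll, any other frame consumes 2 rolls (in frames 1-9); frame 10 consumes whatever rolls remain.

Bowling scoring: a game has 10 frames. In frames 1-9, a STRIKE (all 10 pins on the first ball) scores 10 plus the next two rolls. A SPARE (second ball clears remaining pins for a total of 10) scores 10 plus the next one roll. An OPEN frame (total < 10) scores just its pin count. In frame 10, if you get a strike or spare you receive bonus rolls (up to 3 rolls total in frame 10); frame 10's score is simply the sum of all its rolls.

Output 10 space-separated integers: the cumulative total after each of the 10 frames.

Answer: 19 39 56 63 71 85 89 109 124 129

Derivation:
Frame 1: SPARE (6+4=10). 10 + next roll (9) = 19. Cumulative: 19
Frame 2: SPARE (9+1=10). 10 + next roll (10) = 20. Cumulative: 39
Frame 3: STRIKE. 10 + next two rolls (5+2) = 17. Cumulative: 56
Frame 4: OPEN (5+2=7). Cumulative: 63
Frame 5: OPEN (5+3=8). Cumulative: 71
Frame 6: STRIKE. 10 + next two rolls (3+1) = 14. Cumulative: 85
Frame 7: OPEN (3+1=4). Cumulative: 89
Frame 8: SPARE (9+1=10). 10 + next roll (10) = 20. Cumulative: 109
Frame 9: STRIKE. 10 + next two rolls (2+3) = 15. Cumulative: 124
Frame 10: OPEN. Sum of all frame-10 rolls (2+3) = 5. Cumulative: 129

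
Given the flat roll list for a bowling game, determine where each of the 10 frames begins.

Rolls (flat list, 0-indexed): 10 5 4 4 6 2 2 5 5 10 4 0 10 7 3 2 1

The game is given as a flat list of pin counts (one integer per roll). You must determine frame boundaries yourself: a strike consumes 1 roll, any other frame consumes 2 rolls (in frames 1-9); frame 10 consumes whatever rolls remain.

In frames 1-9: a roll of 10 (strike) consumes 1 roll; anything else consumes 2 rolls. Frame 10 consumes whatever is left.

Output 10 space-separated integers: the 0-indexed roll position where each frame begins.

Frame 1 starts at roll index 0: roll=10 (strike), consumes 1 roll
Frame 2 starts at roll index 1: rolls=5,4 (sum=9), consumes 2 rolls
Frame 3 starts at roll index 3: rolls=4,6 (sum=10), consumes 2 rolls
Frame 4 starts at roll index 5: rolls=2,2 (sum=4), consumes 2 rolls
Frame 5 starts at roll index 7: rolls=5,5 (sum=10), consumes 2 rolls
Frame 6 starts at roll index 9: roll=10 (strike), consumes 1 roll
Frame 7 starts at roll index 10: rolls=4,0 (sum=4), consumes 2 rolls
Frame 8 starts at roll index 12: roll=10 (strike), consumes 1 roll
Frame 9 starts at roll index 13: rolls=7,3 (sum=10), consumes 2 rolls
Frame 10 starts at roll index 15: 2 remaining rolls

Answer: 0 1 3 5 7 9 10 12 13 15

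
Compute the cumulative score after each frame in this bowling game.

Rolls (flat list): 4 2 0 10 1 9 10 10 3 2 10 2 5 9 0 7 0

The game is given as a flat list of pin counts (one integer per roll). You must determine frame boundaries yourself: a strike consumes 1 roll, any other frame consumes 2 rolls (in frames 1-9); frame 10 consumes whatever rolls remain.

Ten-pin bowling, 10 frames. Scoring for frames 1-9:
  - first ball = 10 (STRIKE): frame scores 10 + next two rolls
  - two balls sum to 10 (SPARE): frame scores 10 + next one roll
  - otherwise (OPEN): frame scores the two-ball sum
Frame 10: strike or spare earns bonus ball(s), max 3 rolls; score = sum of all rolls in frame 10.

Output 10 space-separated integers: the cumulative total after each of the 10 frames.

Answer: 6 17 37 60 75 80 97 104 113 120

Derivation:
Frame 1: OPEN (4+2=6). Cumulative: 6
Frame 2: SPARE (0+10=10). 10 + next roll (1) = 11. Cumulative: 17
Frame 3: SPARE (1+9=10). 10 + next roll (10) = 20. Cumulative: 37
Frame 4: STRIKE. 10 + next two rolls (10+3) = 23. Cumulative: 60
Frame 5: STRIKE. 10 + next two rolls (3+2) = 15. Cumulative: 75
Frame 6: OPEN (3+2=5). Cumulative: 80
Frame 7: STRIKE. 10 + next two rolls (2+5) = 17. Cumulative: 97
Frame 8: OPEN (2+5=7). Cumulative: 104
Frame 9: OPEN (9+0=9). Cumulative: 113
Frame 10: OPEN. Sum of all frame-10 rolls (7+0) = 7. Cumulative: 120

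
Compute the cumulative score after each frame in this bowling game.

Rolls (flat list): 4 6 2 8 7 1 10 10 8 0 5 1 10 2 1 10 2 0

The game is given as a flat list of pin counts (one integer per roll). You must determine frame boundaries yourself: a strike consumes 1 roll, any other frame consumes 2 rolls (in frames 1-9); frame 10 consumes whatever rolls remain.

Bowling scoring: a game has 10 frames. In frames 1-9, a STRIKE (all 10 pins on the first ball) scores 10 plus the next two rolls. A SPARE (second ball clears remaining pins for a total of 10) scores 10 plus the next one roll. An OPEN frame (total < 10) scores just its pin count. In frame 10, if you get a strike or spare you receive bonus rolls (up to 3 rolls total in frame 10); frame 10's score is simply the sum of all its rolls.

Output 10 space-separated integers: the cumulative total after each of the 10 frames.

Answer: 12 29 37 65 83 91 97 110 113 125

Derivation:
Frame 1: SPARE (4+6=10). 10 + next roll (2) = 12. Cumulative: 12
Frame 2: SPARE (2+8=10). 10 + next roll (7) = 17. Cumulative: 29
Frame 3: OPEN (7+1=8). Cumulative: 37
Frame 4: STRIKE. 10 + next two rolls (10+8) = 28. Cumulative: 65
Frame 5: STRIKE. 10 + next two rolls (8+0) = 18. Cumulative: 83
Frame 6: OPEN (8+0=8). Cumulative: 91
Frame 7: OPEN (5+1=6). Cumulative: 97
Frame 8: STRIKE. 10 + next two rolls (2+1) = 13. Cumulative: 110
Frame 9: OPEN (2+1=3). Cumulative: 113
Frame 10: STRIKE. Sum of all frame-10 rolls (10+2+0) = 12. Cumulative: 125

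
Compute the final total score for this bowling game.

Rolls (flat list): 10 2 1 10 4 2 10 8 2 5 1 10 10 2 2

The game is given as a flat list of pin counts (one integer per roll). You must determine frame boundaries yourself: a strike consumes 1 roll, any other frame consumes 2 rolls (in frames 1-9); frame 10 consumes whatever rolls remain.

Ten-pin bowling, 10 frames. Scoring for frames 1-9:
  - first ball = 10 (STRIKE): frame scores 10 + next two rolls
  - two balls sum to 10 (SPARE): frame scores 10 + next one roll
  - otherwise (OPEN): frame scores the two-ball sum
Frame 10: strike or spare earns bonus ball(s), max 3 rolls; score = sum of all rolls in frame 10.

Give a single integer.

Frame 1: STRIKE. 10 + next two rolls (2+1) = 13. Cumulative: 13
Frame 2: OPEN (2+1=3). Cumulative: 16
Frame 3: STRIKE. 10 + next two rolls (4+2) = 16. Cumulative: 32
Frame 4: OPEN (4+2=6). Cumulative: 38
Frame 5: STRIKE. 10 + next two rolls (8+2) = 20. Cumulative: 58
Frame 6: SPARE (8+2=10). 10 + next roll (5) = 15. Cumulative: 73
Frame 7: OPEN (5+1=6). Cumulative: 79
Frame 8: STRIKE. 10 + next two rolls (10+2) = 22. Cumulative: 101
Frame 9: STRIKE. 10 + next two rolls (2+2) = 14. Cumulative: 115
Frame 10: OPEN. Sum of all frame-10 rolls (2+2) = 4. Cumulative: 119

Answer: 119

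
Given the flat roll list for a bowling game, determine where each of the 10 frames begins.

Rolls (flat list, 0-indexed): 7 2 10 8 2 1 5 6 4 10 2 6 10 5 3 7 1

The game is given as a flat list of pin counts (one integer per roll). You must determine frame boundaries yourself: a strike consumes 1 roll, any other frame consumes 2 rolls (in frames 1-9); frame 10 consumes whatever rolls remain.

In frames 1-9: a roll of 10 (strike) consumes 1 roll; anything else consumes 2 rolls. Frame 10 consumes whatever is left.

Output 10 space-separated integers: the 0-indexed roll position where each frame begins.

Answer: 0 2 3 5 7 9 10 12 13 15

Derivation:
Frame 1 starts at roll index 0: rolls=7,2 (sum=9), consumes 2 rolls
Frame 2 starts at roll index 2: roll=10 (strike), consumes 1 roll
Frame 3 starts at roll index 3: rolls=8,2 (sum=10), consumes 2 rolls
Frame 4 starts at roll index 5: rolls=1,5 (sum=6), consumes 2 rolls
Frame 5 starts at roll index 7: rolls=6,4 (sum=10), consumes 2 rolls
Frame 6 starts at roll index 9: roll=10 (strike), consumes 1 roll
Frame 7 starts at roll index 10: rolls=2,6 (sum=8), consumes 2 rolls
Frame 8 starts at roll index 12: roll=10 (strike), consumes 1 roll
Frame 9 starts at roll index 13: rolls=5,3 (sum=8), consumes 2 rolls
Frame 10 starts at roll index 15: 2 remaining rolls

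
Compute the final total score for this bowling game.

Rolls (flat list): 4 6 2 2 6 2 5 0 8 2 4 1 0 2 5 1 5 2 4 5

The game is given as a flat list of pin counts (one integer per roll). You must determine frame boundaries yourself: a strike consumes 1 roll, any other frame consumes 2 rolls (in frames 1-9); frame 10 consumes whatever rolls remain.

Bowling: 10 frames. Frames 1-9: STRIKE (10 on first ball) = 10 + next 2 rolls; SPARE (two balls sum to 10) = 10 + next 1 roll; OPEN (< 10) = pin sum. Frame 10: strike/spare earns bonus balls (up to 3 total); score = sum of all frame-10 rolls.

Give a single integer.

Answer: 72

Derivation:
Frame 1: SPARE (4+6=10). 10 + next roll (2) = 12. Cumulative: 12
Frame 2: OPEN (2+2=4). Cumulative: 16
Frame 3: OPEN (6+2=8). Cumulative: 24
Frame 4: OPEN (5+0=5). Cumulative: 29
Frame 5: SPARE (8+2=10). 10 + next roll (4) = 14. Cumulative: 43
Frame 6: OPEN (4+1=5). Cumulative: 48
Frame 7: OPEN (0+2=2). Cumulative: 50
Frame 8: OPEN (5+1=6). Cumulative: 56
Frame 9: OPEN (5+2=7). Cumulative: 63
Frame 10: OPEN. Sum of all frame-10 rolls (4+5) = 9. Cumulative: 72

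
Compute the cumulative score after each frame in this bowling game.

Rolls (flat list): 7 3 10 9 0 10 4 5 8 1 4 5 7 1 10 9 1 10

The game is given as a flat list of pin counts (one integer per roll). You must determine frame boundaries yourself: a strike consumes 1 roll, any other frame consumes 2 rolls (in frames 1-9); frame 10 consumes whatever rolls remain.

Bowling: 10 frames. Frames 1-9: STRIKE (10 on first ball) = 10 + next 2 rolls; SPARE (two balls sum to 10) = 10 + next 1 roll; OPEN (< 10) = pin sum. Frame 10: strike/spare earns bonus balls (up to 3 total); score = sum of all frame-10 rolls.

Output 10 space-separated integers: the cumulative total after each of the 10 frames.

Frame 1: SPARE (7+3=10). 10 + next roll (10) = 20. Cumulative: 20
Frame 2: STRIKE. 10 + next two rolls (9+0) = 19. Cumulative: 39
Frame 3: OPEN (9+0=9). Cumulative: 48
Frame 4: STRIKE. 10 + next two rolls (4+5) = 19. Cumulative: 67
Frame 5: OPEN (4+5=9). Cumulative: 76
Frame 6: OPEN (8+1=9). Cumulative: 85
Frame 7: OPEN (4+5=9). Cumulative: 94
Frame 8: OPEN (7+1=8). Cumulative: 102
Frame 9: STRIKE. 10 + next two rolls (9+1) = 20. Cumulative: 122
Frame 10: SPARE. Sum of all frame-10 rolls (9+1+10) = 20. Cumulative: 142

Answer: 20 39 48 67 76 85 94 102 122 142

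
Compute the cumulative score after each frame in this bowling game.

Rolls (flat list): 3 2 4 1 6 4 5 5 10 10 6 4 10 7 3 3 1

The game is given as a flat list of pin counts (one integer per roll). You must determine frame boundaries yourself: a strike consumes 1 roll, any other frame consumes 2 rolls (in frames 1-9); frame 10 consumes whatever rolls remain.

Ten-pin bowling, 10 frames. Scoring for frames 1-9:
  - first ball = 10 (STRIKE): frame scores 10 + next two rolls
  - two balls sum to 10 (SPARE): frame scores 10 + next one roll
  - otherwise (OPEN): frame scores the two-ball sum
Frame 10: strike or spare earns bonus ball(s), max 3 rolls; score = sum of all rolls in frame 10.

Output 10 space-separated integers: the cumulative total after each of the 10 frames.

Frame 1: OPEN (3+2=5). Cumulative: 5
Frame 2: OPEN (4+1=5). Cumulative: 10
Frame 3: SPARE (6+4=10). 10 + next roll (5) = 15. Cumulative: 25
Frame 4: SPARE (5+5=10). 10 + next roll (10) = 20. Cumulative: 45
Frame 5: STRIKE. 10 + next two rolls (10+6) = 26. Cumulative: 71
Frame 6: STRIKE. 10 + next two rolls (6+4) = 20. Cumulative: 91
Frame 7: SPARE (6+4=10). 10 + next roll (10) = 20. Cumulative: 111
Frame 8: STRIKE. 10 + next two rolls (7+3) = 20. Cumulative: 131
Frame 9: SPARE (7+3=10). 10 + next roll (3) = 13. Cumulative: 144
Frame 10: OPEN. Sum of all frame-10 rolls (3+1) = 4. Cumulative: 148

Answer: 5 10 25 45 71 91 111 131 144 148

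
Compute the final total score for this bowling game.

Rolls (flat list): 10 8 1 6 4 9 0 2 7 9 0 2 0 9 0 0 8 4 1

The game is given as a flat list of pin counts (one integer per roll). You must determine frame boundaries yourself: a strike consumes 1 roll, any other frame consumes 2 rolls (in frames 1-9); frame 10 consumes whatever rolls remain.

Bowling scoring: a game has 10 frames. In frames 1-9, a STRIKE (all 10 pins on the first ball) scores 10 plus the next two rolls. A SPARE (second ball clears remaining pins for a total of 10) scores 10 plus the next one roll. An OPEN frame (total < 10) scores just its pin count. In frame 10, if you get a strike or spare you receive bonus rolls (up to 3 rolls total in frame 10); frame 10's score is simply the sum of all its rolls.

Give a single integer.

Answer: 98

Derivation:
Frame 1: STRIKE. 10 + next two rolls (8+1) = 19. Cumulative: 19
Frame 2: OPEN (8+1=9). Cumulative: 28
Frame 3: SPARE (6+4=10). 10 + next roll (9) = 19. Cumulative: 47
Frame 4: OPEN (9+0=9). Cumulative: 56
Frame 5: OPEN (2+7=9). Cumulative: 65
Frame 6: OPEN (9+0=9). Cumulative: 74
Frame 7: OPEN (2+0=2). Cumulative: 76
Frame 8: OPEN (9+0=9). Cumulative: 85
Frame 9: OPEN (0+8=8). Cumulative: 93
Frame 10: OPEN. Sum of all frame-10 rolls (4+1) = 5. Cumulative: 98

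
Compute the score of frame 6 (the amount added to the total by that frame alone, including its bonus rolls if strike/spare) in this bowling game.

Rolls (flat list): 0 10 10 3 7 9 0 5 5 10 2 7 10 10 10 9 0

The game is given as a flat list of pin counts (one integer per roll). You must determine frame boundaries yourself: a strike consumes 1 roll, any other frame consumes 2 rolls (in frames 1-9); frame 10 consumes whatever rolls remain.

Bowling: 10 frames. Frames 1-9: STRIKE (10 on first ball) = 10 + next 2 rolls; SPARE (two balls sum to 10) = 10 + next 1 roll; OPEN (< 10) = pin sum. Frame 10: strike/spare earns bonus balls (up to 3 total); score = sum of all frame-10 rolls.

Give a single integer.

Frame 1: SPARE (0+10=10). 10 + next roll (10) = 20. Cumulative: 20
Frame 2: STRIKE. 10 + next two rolls (3+7) = 20. Cumulative: 40
Frame 3: SPARE (3+7=10). 10 + next roll (9) = 19. Cumulative: 59
Frame 4: OPEN (9+0=9). Cumulative: 68
Frame 5: SPARE (5+5=10). 10 + next roll (10) = 20. Cumulative: 88
Frame 6: STRIKE. 10 + next two rolls (2+7) = 19. Cumulative: 107
Frame 7: OPEN (2+7=9). Cumulative: 116
Frame 8: STRIKE. 10 + next two rolls (10+10) = 30. Cumulative: 146

Answer: 19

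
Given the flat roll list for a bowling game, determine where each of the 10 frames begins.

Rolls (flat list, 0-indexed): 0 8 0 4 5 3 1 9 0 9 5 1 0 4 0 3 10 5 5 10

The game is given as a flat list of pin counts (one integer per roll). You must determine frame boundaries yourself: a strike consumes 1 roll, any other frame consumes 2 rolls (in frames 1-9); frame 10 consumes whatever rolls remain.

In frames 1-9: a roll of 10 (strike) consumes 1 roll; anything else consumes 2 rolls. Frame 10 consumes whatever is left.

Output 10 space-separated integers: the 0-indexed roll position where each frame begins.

Frame 1 starts at roll index 0: rolls=0,8 (sum=8), consumes 2 rolls
Frame 2 starts at roll index 2: rolls=0,4 (sum=4), consumes 2 rolls
Frame 3 starts at roll index 4: rolls=5,3 (sum=8), consumes 2 rolls
Frame 4 starts at roll index 6: rolls=1,9 (sum=10), consumes 2 rolls
Frame 5 starts at roll index 8: rolls=0,9 (sum=9), consumes 2 rolls
Frame 6 starts at roll index 10: rolls=5,1 (sum=6), consumes 2 rolls
Frame 7 starts at roll index 12: rolls=0,4 (sum=4), consumes 2 rolls
Frame 8 starts at roll index 14: rolls=0,3 (sum=3), consumes 2 rolls
Frame 9 starts at roll index 16: roll=10 (strike), consumes 1 roll
Frame 10 starts at roll index 17: 3 remaining rolls

Answer: 0 2 4 6 8 10 12 14 16 17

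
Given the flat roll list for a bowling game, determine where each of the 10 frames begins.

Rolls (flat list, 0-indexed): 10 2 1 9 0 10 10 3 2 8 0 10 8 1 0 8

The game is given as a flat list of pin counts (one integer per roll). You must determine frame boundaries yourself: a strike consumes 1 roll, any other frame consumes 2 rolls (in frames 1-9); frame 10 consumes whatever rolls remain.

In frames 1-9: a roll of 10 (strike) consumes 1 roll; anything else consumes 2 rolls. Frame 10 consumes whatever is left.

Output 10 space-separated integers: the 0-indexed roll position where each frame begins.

Frame 1 starts at roll index 0: roll=10 (strike), consumes 1 roll
Frame 2 starts at roll index 1: rolls=2,1 (sum=3), consumes 2 rolls
Frame 3 starts at roll index 3: rolls=9,0 (sum=9), consumes 2 rolls
Frame 4 starts at roll index 5: roll=10 (strike), consumes 1 roll
Frame 5 starts at roll index 6: roll=10 (strike), consumes 1 roll
Frame 6 starts at roll index 7: rolls=3,2 (sum=5), consumes 2 rolls
Frame 7 starts at roll index 9: rolls=8,0 (sum=8), consumes 2 rolls
Frame 8 starts at roll index 11: roll=10 (strike), consumes 1 roll
Frame 9 starts at roll index 12: rolls=8,1 (sum=9), consumes 2 rolls
Frame 10 starts at roll index 14: 2 remaining rolls

Answer: 0 1 3 5 6 7 9 11 12 14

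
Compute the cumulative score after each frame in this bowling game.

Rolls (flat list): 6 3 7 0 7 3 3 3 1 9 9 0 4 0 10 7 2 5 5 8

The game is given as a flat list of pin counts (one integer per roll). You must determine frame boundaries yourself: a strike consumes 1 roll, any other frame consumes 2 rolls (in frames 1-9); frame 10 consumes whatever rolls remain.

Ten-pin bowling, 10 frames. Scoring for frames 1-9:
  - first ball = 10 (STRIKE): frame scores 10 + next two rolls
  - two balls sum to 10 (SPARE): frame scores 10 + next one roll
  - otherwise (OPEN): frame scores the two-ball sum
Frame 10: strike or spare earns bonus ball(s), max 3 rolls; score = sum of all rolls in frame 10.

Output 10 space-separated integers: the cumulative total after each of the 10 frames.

Frame 1: OPEN (6+3=9). Cumulative: 9
Frame 2: OPEN (7+0=7). Cumulative: 16
Frame 3: SPARE (7+3=10). 10 + next roll (3) = 13. Cumulative: 29
Frame 4: OPEN (3+3=6). Cumulative: 35
Frame 5: SPARE (1+9=10). 10 + next roll (9) = 19. Cumulative: 54
Frame 6: OPEN (9+0=9). Cumulative: 63
Frame 7: OPEN (4+0=4). Cumulative: 67
Frame 8: STRIKE. 10 + next two rolls (7+2) = 19. Cumulative: 86
Frame 9: OPEN (7+2=9). Cumulative: 95
Frame 10: SPARE. Sum of all frame-10 rolls (5+5+8) = 18. Cumulative: 113

Answer: 9 16 29 35 54 63 67 86 95 113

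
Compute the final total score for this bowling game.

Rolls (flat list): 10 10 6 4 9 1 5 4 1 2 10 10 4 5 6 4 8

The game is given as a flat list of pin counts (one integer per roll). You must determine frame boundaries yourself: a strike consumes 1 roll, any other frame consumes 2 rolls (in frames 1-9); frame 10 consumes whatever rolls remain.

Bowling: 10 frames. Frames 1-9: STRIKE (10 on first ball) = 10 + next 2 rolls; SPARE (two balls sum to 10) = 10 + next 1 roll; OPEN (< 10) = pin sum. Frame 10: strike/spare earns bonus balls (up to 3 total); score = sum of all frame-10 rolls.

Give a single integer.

Frame 1: STRIKE. 10 + next two rolls (10+6) = 26. Cumulative: 26
Frame 2: STRIKE. 10 + next two rolls (6+4) = 20. Cumulative: 46
Frame 3: SPARE (6+4=10). 10 + next roll (9) = 19. Cumulative: 65
Frame 4: SPARE (9+1=10). 10 + next roll (5) = 15. Cumulative: 80
Frame 5: OPEN (5+4=9). Cumulative: 89
Frame 6: OPEN (1+2=3). Cumulative: 92
Frame 7: STRIKE. 10 + next two rolls (10+4) = 24. Cumulative: 116
Frame 8: STRIKE. 10 + next two rolls (4+5) = 19. Cumulative: 135
Frame 9: OPEN (4+5=9). Cumulative: 144
Frame 10: SPARE. Sum of all frame-10 rolls (6+4+8) = 18. Cumulative: 162

Answer: 162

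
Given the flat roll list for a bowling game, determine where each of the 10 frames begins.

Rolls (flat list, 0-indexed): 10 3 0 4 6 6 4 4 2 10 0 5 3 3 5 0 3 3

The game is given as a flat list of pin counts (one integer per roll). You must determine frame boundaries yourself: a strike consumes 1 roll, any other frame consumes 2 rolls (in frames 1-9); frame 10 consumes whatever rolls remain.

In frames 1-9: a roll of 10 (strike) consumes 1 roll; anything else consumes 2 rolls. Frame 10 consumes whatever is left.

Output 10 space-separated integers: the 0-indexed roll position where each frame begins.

Frame 1 starts at roll index 0: roll=10 (strike), consumes 1 roll
Frame 2 starts at roll index 1: rolls=3,0 (sum=3), consumes 2 rolls
Frame 3 starts at roll index 3: rolls=4,6 (sum=10), consumes 2 rolls
Frame 4 starts at roll index 5: rolls=6,4 (sum=10), consumes 2 rolls
Frame 5 starts at roll index 7: rolls=4,2 (sum=6), consumes 2 rolls
Frame 6 starts at roll index 9: roll=10 (strike), consumes 1 roll
Frame 7 starts at roll index 10: rolls=0,5 (sum=5), consumes 2 rolls
Frame 8 starts at roll index 12: rolls=3,3 (sum=6), consumes 2 rolls
Frame 9 starts at roll index 14: rolls=5,0 (sum=5), consumes 2 rolls
Frame 10 starts at roll index 16: 2 remaining rolls

Answer: 0 1 3 5 7 9 10 12 14 16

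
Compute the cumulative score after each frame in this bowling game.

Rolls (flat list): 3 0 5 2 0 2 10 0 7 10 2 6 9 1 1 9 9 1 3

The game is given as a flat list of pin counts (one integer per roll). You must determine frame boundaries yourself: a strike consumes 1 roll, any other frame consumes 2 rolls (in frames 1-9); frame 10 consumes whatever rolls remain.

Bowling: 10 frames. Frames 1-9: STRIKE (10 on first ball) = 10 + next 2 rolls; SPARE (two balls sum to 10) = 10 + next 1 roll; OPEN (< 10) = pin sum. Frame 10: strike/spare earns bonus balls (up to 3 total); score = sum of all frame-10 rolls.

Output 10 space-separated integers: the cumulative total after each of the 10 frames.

Frame 1: OPEN (3+0=3). Cumulative: 3
Frame 2: OPEN (5+2=7). Cumulative: 10
Frame 3: OPEN (0+2=2). Cumulative: 12
Frame 4: STRIKE. 10 + next two rolls (0+7) = 17. Cumulative: 29
Frame 5: OPEN (0+7=7). Cumulative: 36
Frame 6: STRIKE. 10 + next two rolls (2+6) = 18. Cumulative: 54
Frame 7: OPEN (2+6=8). Cumulative: 62
Frame 8: SPARE (9+1=10). 10 + next roll (1) = 11. Cumulative: 73
Frame 9: SPARE (1+9=10). 10 + next roll (9) = 19. Cumulative: 92
Frame 10: SPARE. Sum of all frame-10 rolls (9+1+3) = 13. Cumulative: 105

Answer: 3 10 12 29 36 54 62 73 92 105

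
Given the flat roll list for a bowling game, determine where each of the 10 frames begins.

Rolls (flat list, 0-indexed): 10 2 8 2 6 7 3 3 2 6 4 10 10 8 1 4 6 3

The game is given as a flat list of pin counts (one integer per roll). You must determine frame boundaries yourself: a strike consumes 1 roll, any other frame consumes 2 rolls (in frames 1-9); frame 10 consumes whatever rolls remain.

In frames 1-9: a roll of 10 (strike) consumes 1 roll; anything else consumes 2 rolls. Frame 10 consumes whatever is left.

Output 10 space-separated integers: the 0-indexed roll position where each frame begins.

Frame 1 starts at roll index 0: roll=10 (strike), consumes 1 roll
Frame 2 starts at roll index 1: rolls=2,8 (sum=10), consumes 2 rolls
Frame 3 starts at roll index 3: rolls=2,6 (sum=8), consumes 2 rolls
Frame 4 starts at roll index 5: rolls=7,3 (sum=10), consumes 2 rolls
Frame 5 starts at roll index 7: rolls=3,2 (sum=5), consumes 2 rolls
Frame 6 starts at roll index 9: rolls=6,4 (sum=10), consumes 2 rolls
Frame 7 starts at roll index 11: roll=10 (strike), consumes 1 roll
Frame 8 starts at roll index 12: roll=10 (strike), consumes 1 roll
Frame 9 starts at roll index 13: rolls=8,1 (sum=9), consumes 2 rolls
Frame 10 starts at roll index 15: 3 remaining rolls

Answer: 0 1 3 5 7 9 11 12 13 15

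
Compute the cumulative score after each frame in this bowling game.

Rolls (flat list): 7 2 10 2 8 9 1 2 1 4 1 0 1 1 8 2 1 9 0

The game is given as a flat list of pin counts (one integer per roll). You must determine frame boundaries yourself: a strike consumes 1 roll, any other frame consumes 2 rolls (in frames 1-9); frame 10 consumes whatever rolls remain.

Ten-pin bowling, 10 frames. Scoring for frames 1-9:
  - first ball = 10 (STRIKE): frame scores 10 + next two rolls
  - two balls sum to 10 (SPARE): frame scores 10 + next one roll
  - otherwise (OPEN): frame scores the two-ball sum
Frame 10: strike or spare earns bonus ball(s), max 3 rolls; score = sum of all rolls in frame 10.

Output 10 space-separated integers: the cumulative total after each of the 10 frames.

Frame 1: OPEN (7+2=9). Cumulative: 9
Frame 2: STRIKE. 10 + next two rolls (2+8) = 20. Cumulative: 29
Frame 3: SPARE (2+8=10). 10 + next roll (9) = 19. Cumulative: 48
Frame 4: SPARE (9+1=10). 10 + next roll (2) = 12. Cumulative: 60
Frame 5: OPEN (2+1=3). Cumulative: 63
Frame 6: OPEN (4+1=5). Cumulative: 68
Frame 7: OPEN (0+1=1). Cumulative: 69
Frame 8: OPEN (1+8=9). Cumulative: 78
Frame 9: OPEN (2+1=3). Cumulative: 81
Frame 10: OPEN. Sum of all frame-10 rolls (9+0) = 9. Cumulative: 90

Answer: 9 29 48 60 63 68 69 78 81 90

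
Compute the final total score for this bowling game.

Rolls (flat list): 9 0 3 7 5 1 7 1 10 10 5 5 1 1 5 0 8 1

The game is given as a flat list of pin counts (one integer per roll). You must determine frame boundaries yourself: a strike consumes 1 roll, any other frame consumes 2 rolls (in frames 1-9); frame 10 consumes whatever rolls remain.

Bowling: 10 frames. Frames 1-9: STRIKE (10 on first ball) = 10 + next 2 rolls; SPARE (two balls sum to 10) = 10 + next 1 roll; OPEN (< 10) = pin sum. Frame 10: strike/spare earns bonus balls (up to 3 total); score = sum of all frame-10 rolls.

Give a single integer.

Answer: 110

Derivation:
Frame 1: OPEN (9+0=9). Cumulative: 9
Frame 2: SPARE (3+7=10). 10 + next roll (5) = 15. Cumulative: 24
Frame 3: OPEN (5+1=6). Cumulative: 30
Frame 4: OPEN (7+1=8). Cumulative: 38
Frame 5: STRIKE. 10 + next two rolls (10+5) = 25. Cumulative: 63
Frame 6: STRIKE. 10 + next two rolls (5+5) = 20. Cumulative: 83
Frame 7: SPARE (5+5=10). 10 + next roll (1) = 11. Cumulative: 94
Frame 8: OPEN (1+1=2). Cumulative: 96
Frame 9: OPEN (5+0=5). Cumulative: 101
Frame 10: OPEN. Sum of all frame-10 rolls (8+1) = 9. Cumulative: 110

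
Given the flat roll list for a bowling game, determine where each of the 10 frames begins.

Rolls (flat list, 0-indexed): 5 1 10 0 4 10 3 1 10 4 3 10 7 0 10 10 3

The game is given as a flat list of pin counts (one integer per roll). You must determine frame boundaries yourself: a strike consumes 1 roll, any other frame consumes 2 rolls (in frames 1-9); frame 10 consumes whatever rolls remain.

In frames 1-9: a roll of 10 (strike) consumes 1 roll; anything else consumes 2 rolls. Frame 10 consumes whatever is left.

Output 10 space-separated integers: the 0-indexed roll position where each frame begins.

Frame 1 starts at roll index 0: rolls=5,1 (sum=6), consumes 2 rolls
Frame 2 starts at roll index 2: roll=10 (strike), consumes 1 roll
Frame 3 starts at roll index 3: rolls=0,4 (sum=4), consumes 2 rolls
Frame 4 starts at roll index 5: roll=10 (strike), consumes 1 roll
Frame 5 starts at roll index 6: rolls=3,1 (sum=4), consumes 2 rolls
Frame 6 starts at roll index 8: roll=10 (strike), consumes 1 roll
Frame 7 starts at roll index 9: rolls=4,3 (sum=7), consumes 2 rolls
Frame 8 starts at roll index 11: roll=10 (strike), consumes 1 roll
Frame 9 starts at roll index 12: rolls=7,0 (sum=7), consumes 2 rolls
Frame 10 starts at roll index 14: 3 remaining rolls

Answer: 0 2 3 5 6 8 9 11 12 14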